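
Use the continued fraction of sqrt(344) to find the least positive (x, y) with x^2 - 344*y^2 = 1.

(x, y) = (10405, 561)

First expand sqrt(344) as a continued fraction. With x_i = (sqrt(344) + m_i)/d_i and (m_0, d_0) = (0, 1): a_0 = floor(sqrt(344)) = 18, since 18^2 = 324 <= 344 < 361 = 19^2.
Iterate m_{i+1} = d_i*a_i - m_i, d_{i+1} = (344 - m_{i+1}^2)/d_i, a_{i+1} = floor((a_0 + m_{i+1})/d_{i+1}):
  m_1 = 1*18 - 0 = 18, d_1 = (344 - 18^2)/1 = 20/1 = 20, a_1 = floor((18 + 18)/20) = 1.
  m_2 = 20*1 - 18 = 2, d_2 = (344 - 2^2)/20 = 340/20 = 17, a_2 = floor((18 + 2)/17) = 1.
  m_3 = 17*1 - 2 = 15, d_3 = (344 - 15^2)/17 = 119/17 = 7, a_3 = floor((18 + 15)/7) = 4.
  m_4 = 7*4 - 15 = 13, d_4 = (344 - 13^2)/7 = 175/7 = 25, a_4 = floor((18 + 13)/25) = 1.
  m_5 = 25*1 - 13 = 12, d_5 = (344 - 12^2)/25 = 200/25 = 8, a_5 = floor((18 + 12)/8) = 3.
  m_6 = 8*3 - 12 = 12, d_6 = (344 - 12^2)/8 = 200/8 = 25, a_6 = floor((18 + 12)/25) = 1.
  m_7 = 25*1 - 12 = 13, d_7 = (344 - 13^2)/25 = 175/25 = 7, a_7 = floor((18 + 13)/7) = 4.
  m_8 = 7*4 - 13 = 15, d_8 = (344 - 15^2)/7 = 119/7 = 17, a_8 = floor((18 + 15)/17) = 1.
  m_9 = 17*1 - 15 = 2, d_9 = (344 - 2^2)/17 = 340/17 = 20, a_9 = floor((18 + 2)/20) = 1.
  m_10 = 20*1 - 2 = 18, d_10 = (344 - 18^2)/20 = 20/20 = 1, a_10 = floor((18 + 18)/1) = 36.
  m_11 = 1*36 - 18 = 18, d_11 = (344 - 18^2)/1 = 20/1 = 20: (m_11, d_11) = (m_1, d_1) = (18, 20), so from here the quotients repeat a_1, ..., a_10; the period length is 10.
So sqrt(344) = [18; (1, 1, 4, 1, 3, 1, 4, 1, 1, 36)] with period length k = 10.
k is even, so the fundamental solution of x^2 - 344y^2 = 1 is (p_{k-1}, q_{k-1}) = (p_9, q_9); compute convergents through index 9.
Convergents (p_i = a_i*p_{i-1} + p_{i-2}, q_i = a_i*q_{i-1} + q_{i-2} with p_{-2}=0, p_{-1}=1, q_{-2}=1, q_{-1}=0):
  i=0: a_0=18, p_0 = 18*1 + 0 = 18, q_0 = 18*0 + 1 = 1.
  i=1: a_1=1, p_1 = 1*18 + 1 = 19, q_1 = 1*1 + 0 = 1.
  i=2: a_2=1, p_2 = 1*19 + 18 = 37, q_2 = 1*1 + 1 = 2.
  i=3: a_3=4, p_3 = 4*37 + 19 = 167, q_3 = 4*2 + 1 = 9.
  i=4: a_4=1, p_4 = 1*167 + 37 = 204, q_4 = 1*9 + 2 = 11.
  i=5: a_5=3, p_5 = 3*204 + 167 = 779, q_5 = 3*11 + 9 = 42.
  i=6: a_6=1, p_6 = 1*779 + 204 = 983, q_6 = 1*42 + 11 = 53.
  i=7: a_7=4, p_7 = 4*983 + 779 = 4711, q_7 = 4*53 + 42 = 254.
  i=8: a_8=1, p_8 = 1*4711 + 983 = 5694, q_8 = 1*254 + 53 = 307.
  i=9: a_9=1, p_9 = 1*5694 + 4711 = 10405, q_9 = 1*307 + 254 = 561.
Check: 10405^2 - 344*561^2 = 108264025 - 108264024 = 1, so (x, y) = (10405, 561) solves the equation, and by the theorem it is the least positive solution.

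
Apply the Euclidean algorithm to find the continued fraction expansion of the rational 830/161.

[5; 6, 2, 3, 1, 2]

Run the Euclidean algorithm on 830 and 161; the successive quotients are the partial quotients a_0, a_1, ... (each step inverts the fractional part left over by the previous one):
  830 = 5*161 + 25, so a_0 = 5.
  161 = 6*25 + 11, so a_1 = 6.
  25 = 2*11 + 3, so a_2 = 2.
  11 = 3*3 + 2, so a_3 = 3.
  3 = 1*2 + 1, so a_4 = 1.
  2 = 2*1 + 0, so a_5 = 2.
The remainder reaches 0 after 6 divisions, so the expansion has 6 partial quotients, read off in order.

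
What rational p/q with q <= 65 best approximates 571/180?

Expand x = 571/180 as a continued fraction with the Euclidean algorithm:
  571 = 3*180 + 31, so a_0 = 3.
  180 = 5*31 + 25, so a_1 = 5.
  31 = 1*25 + 6, so a_2 = 1.
  25 = 4*6 + 1, so a_3 = 4.
  6 = 6*1 + 0, so a_4 = 6.
so x = [3; 5, 1, 4, 6].
Convergents (p_i = a_i*p_{i-1} + p_{i-2}, q_i = a_i*q_{i-1} + q_{i-2} with p_{-2}=0, p_{-1}=1, q_{-2}=1, q_{-1}=0), until the denominator exceeds 65:
  i=0: a_0=3, p_0 = 3*1 + 0 = 3, q_0 = 3*0 + 1 = 1.
  i=1: a_1=5, p_1 = 5*3 + 1 = 16, q_1 = 5*1 + 0 = 5.
  i=2: a_2=1, p_2 = 1*16 + 3 = 19, q_2 = 1*5 + 1 = 6.
  i=3: a_3=4, p_3 = 4*19 + 16 = 92, q_3 = 4*6 + 5 = 29.
  i=4: a_4=6, p_4 = 6*92 + 19 = 571, q_4 = 6*29 + 6 = 180.
q_4 = 180 > 65, so the last convergent with denominator <= 65 is p_3/q_3 = 92/29.
The closest fraction with denominator <= 65 is either p_3/q_3 or the intermediate fraction (k*p_3 + p_2)/(k*q_3 + q_2) with the largest k >= 1 whose denominator stays <= 65; these approach x as k grows, and every other convergent or intermediate fraction in range is farther away.
Largest k: floor((65 - q_2)/q_3) = floor((65 - 6)/29) = 2.
That gives (2*92 + 19)/(2*29 + 6) = 203/64.
Compare the errors: |x - 92/29| = |571*29 - 92*180|/(180*29) = 1/5220, and |x - 203/64| = |571*64 - 203*180|/(180*64) = 4/11520.
Cross-multiplying, 1*11520 = 11520 < 20880 = 4*5220, so 1/5220 is smaller: the convergent 92/29 is closer to x than 203/64.

92/29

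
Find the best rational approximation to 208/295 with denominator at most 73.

Expand x = 208/295 as a continued fraction with the Euclidean algorithm:
  208 = 0*295 + 208, so a_0 = 0.
  295 = 1*208 + 87, so a_1 = 1.
  208 = 2*87 + 34, so a_2 = 2.
  87 = 2*34 + 19, so a_3 = 2.
  34 = 1*19 + 15, so a_4 = 1.
  19 = 1*15 + 4, so a_5 = 1.
  15 = 3*4 + 3, so a_6 = 3.
  4 = 1*3 + 1, so a_7 = 1.
  3 = 3*1 + 0, so a_8 = 3.
so x = [0; 1, 2, 2, 1, 1, 3, 1, 3].
Convergents (p_i = a_i*p_{i-1} + p_{i-2}, q_i = a_i*q_{i-1} + q_{i-2} with p_{-2}=0, p_{-1}=1, q_{-2}=1, q_{-1}=0), until the denominator exceeds 73:
  i=0: a_0=0, p_0 = 0*1 + 0 = 0, q_0 = 0*0 + 1 = 1.
  i=1: a_1=1, p_1 = 1*0 + 1 = 1, q_1 = 1*1 + 0 = 1.
  i=2: a_2=2, p_2 = 2*1 + 0 = 2, q_2 = 2*1 + 1 = 3.
  i=3: a_3=2, p_3 = 2*2 + 1 = 5, q_3 = 2*3 + 1 = 7.
  i=4: a_4=1, p_4 = 1*5 + 2 = 7, q_4 = 1*7 + 3 = 10.
  i=5: a_5=1, p_5 = 1*7 + 5 = 12, q_5 = 1*10 + 7 = 17.
  i=6: a_6=3, p_6 = 3*12 + 7 = 43, q_6 = 3*17 + 10 = 61.
  i=7: a_7=1, p_7 = 1*43 + 12 = 55, q_7 = 1*61 + 17 = 78.
q_7 = 78 > 73, so the last convergent with denominator <= 73 is p_6/q_6 = 43/61.
The closest fraction with denominator <= 73 is either p_6/q_6 or the intermediate fraction (k*p_6 + p_5)/(k*q_6 + q_5) with the largest k >= 1 whose denominator stays <= 73; these approach x as k grows, and every other convergent or intermediate fraction in range is farther away.
Largest k: floor((73 - q_5)/q_6) = floor((73 - 17)/61) = 0.
Since k = 0, no intermediate fraction beyond p_6/q_6 has denominator <= 73, so the convergent 43/61 is the closest (its error is |208*61 - 43*295|/(295*61) = 3/17995).

43/61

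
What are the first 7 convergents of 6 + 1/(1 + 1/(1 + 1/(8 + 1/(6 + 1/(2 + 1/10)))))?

Using the convergent recurrence p_i = a_i*p_{i-1} + p_{i-2}, q_i = a_i*q_{i-1} + q_{i-2} with p_{-2}=0, p_{-1}=1, q_{-2}=1, q_{-1}=0:
  i=0: a_0=6, p_0 = 6*1 + 0 = 6, q_0 = 6*0 + 1 = 1.
  i=1: a_1=1, p_1 = 1*6 + 1 = 7, q_1 = 1*1 + 0 = 1.
  i=2: a_2=1, p_2 = 1*7 + 6 = 13, q_2 = 1*1 + 1 = 2.
  i=3: a_3=8, p_3 = 8*13 + 7 = 111, q_3 = 8*2 + 1 = 17.
  i=4: a_4=6, p_4 = 6*111 + 13 = 679, q_4 = 6*17 + 2 = 104.
  i=5: a_5=2, p_5 = 2*679 + 111 = 1469, q_5 = 2*104 + 17 = 225.
  i=6: a_6=10, p_6 = 10*1469 + 679 = 15369, q_6 = 10*225 + 104 = 2354.

6/1, 7/1, 13/2, 111/17, 679/104, 1469/225, 15369/2354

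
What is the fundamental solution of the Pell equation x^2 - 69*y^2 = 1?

First expand sqrt(69) as a continued fraction. With x_i = (sqrt(69) + m_i)/d_i and (m_0, d_0) = (0, 1): a_0 = floor(sqrt(69)) = 8, since 8^2 = 64 <= 69 < 81 = 9^2.
Iterate m_{i+1} = d_i*a_i - m_i, d_{i+1} = (69 - m_{i+1}^2)/d_i, a_{i+1} = floor((a_0 + m_{i+1})/d_{i+1}):
  m_1 = 1*8 - 0 = 8, d_1 = (69 - 8^2)/1 = 5/1 = 5, a_1 = floor((8 + 8)/5) = 3.
  m_2 = 5*3 - 8 = 7, d_2 = (69 - 7^2)/5 = 20/5 = 4, a_2 = floor((8 + 7)/4) = 3.
  m_3 = 4*3 - 7 = 5, d_3 = (69 - 5^2)/4 = 44/4 = 11, a_3 = floor((8 + 5)/11) = 1.
  m_4 = 11*1 - 5 = 6, d_4 = (69 - 6^2)/11 = 33/11 = 3, a_4 = floor((8 + 6)/3) = 4.
  m_5 = 3*4 - 6 = 6, d_5 = (69 - 6^2)/3 = 33/3 = 11, a_5 = floor((8 + 6)/11) = 1.
  m_6 = 11*1 - 6 = 5, d_6 = (69 - 5^2)/11 = 44/11 = 4, a_6 = floor((8 + 5)/4) = 3.
  m_7 = 4*3 - 5 = 7, d_7 = (69 - 7^2)/4 = 20/4 = 5, a_7 = floor((8 + 7)/5) = 3.
  m_8 = 5*3 - 7 = 8, d_8 = (69 - 8^2)/5 = 5/5 = 1, a_8 = floor((8 + 8)/1) = 16.
  m_9 = 1*16 - 8 = 8, d_9 = (69 - 8^2)/1 = 5/1 = 5: (m_9, d_9) = (m_1, d_1) = (8, 5), so from here the quotients repeat a_1, ..., a_8; the period length is 8.
So sqrt(69) = [8; (3, 3, 1, 4, 1, 3, 3, 16)] with period length k = 8.
k is even, so the fundamental solution of x^2 - 69y^2 = 1 is (p_{k-1}, q_{k-1}) = (p_7, q_7); compute convergents through index 7.
Convergents (p_i = a_i*p_{i-1} + p_{i-2}, q_i = a_i*q_{i-1} + q_{i-2} with p_{-2}=0, p_{-1}=1, q_{-2}=1, q_{-1}=0):
  i=0: a_0=8, p_0 = 8*1 + 0 = 8, q_0 = 8*0 + 1 = 1.
  i=1: a_1=3, p_1 = 3*8 + 1 = 25, q_1 = 3*1 + 0 = 3.
  i=2: a_2=3, p_2 = 3*25 + 8 = 83, q_2 = 3*3 + 1 = 10.
  i=3: a_3=1, p_3 = 1*83 + 25 = 108, q_3 = 1*10 + 3 = 13.
  i=4: a_4=4, p_4 = 4*108 + 83 = 515, q_4 = 4*13 + 10 = 62.
  i=5: a_5=1, p_5 = 1*515 + 108 = 623, q_5 = 1*62 + 13 = 75.
  i=6: a_6=3, p_6 = 3*623 + 515 = 2384, q_6 = 3*75 + 62 = 287.
  i=7: a_7=3, p_7 = 3*2384 + 623 = 7775, q_7 = 3*287 + 75 = 936.
Check: 7775^2 - 69*936^2 = 60450625 - 60450624 = 1, so (x, y) = (7775, 936) solves the equation, and by the theorem it is the least positive solution.

(x, y) = (7775, 936)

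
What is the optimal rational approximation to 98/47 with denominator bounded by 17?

25/12

Expand x = 98/47 as a continued fraction with the Euclidean algorithm:
  98 = 2*47 + 4, so a_0 = 2.
  47 = 11*4 + 3, so a_1 = 11.
  4 = 1*3 + 1, so a_2 = 1.
  3 = 3*1 + 0, so a_3 = 3.
so x = [2; 11, 1, 3].
Convergents (p_i = a_i*p_{i-1} + p_{i-2}, q_i = a_i*q_{i-1} + q_{i-2} with p_{-2}=0, p_{-1}=1, q_{-2}=1, q_{-1}=0), until the denominator exceeds 17:
  i=0: a_0=2, p_0 = 2*1 + 0 = 2, q_0 = 2*0 + 1 = 1.
  i=1: a_1=11, p_1 = 11*2 + 1 = 23, q_1 = 11*1 + 0 = 11.
  i=2: a_2=1, p_2 = 1*23 + 2 = 25, q_2 = 1*11 + 1 = 12.
  i=3: a_3=3, p_3 = 3*25 + 23 = 98, q_3 = 3*12 + 11 = 47.
q_3 = 47 > 17, so the last convergent with denominator <= 17 is p_2/q_2 = 25/12.
The closest fraction with denominator <= 17 is either p_2/q_2 or the intermediate fraction (k*p_2 + p_1)/(k*q_2 + q_1) with the largest k >= 1 whose denominator stays <= 17; these approach x as k grows, and every other convergent or intermediate fraction in range is farther away.
Largest k: floor((17 - q_1)/q_2) = floor((17 - 11)/12) = 0.
Since k = 0, no intermediate fraction beyond p_2/q_2 has denominator <= 17, so the convergent 25/12 is the closest (its error is |98*12 - 25*47|/(47*12) = 1/564).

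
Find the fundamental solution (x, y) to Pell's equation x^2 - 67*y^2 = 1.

First expand sqrt(67) as a continued fraction. With x_i = (sqrt(67) + m_i)/d_i and (m_0, d_0) = (0, 1): a_0 = floor(sqrt(67)) = 8, since 8^2 = 64 <= 67 < 81 = 9^2.
Iterate m_{i+1} = d_i*a_i - m_i, d_{i+1} = (67 - m_{i+1}^2)/d_i, a_{i+1} = floor((a_0 + m_{i+1})/d_{i+1}):
  m_1 = 1*8 - 0 = 8, d_1 = (67 - 8^2)/1 = 3/1 = 3, a_1 = floor((8 + 8)/3) = 5.
  m_2 = 3*5 - 8 = 7, d_2 = (67 - 7^2)/3 = 18/3 = 6, a_2 = floor((8 + 7)/6) = 2.
  m_3 = 6*2 - 7 = 5, d_3 = (67 - 5^2)/6 = 42/6 = 7, a_3 = floor((8 + 5)/7) = 1.
  m_4 = 7*1 - 5 = 2, d_4 = (67 - 2^2)/7 = 63/7 = 9, a_4 = floor((8 + 2)/9) = 1.
  m_5 = 9*1 - 2 = 7, d_5 = (67 - 7^2)/9 = 18/9 = 2, a_5 = floor((8 + 7)/2) = 7.
  m_6 = 2*7 - 7 = 7, d_6 = (67 - 7^2)/2 = 18/2 = 9, a_6 = floor((8 + 7)/9) = 1.
  m_7 = 9*1 - 7 = 2, d_7 = (67 - 2^2)/9 = 63/9 = 7, a_7 = floor((8 + 2)/7) = 1.
  m_8 = 7*1 - 2 = 5, d_8 = (67 - 5^2)/7 = 42/7 = 6, a_8 = floor((8 + 5)/6) = 2.
  m_9 = 6*2 - 5 = 7, d_9 = (67 - 7^2)/6 = 18/6 = 3, a_9 = floor((8 + 7)/3) = 5.
  m_10 = 3*5 - 7 = 8, d_10 = (67 - 8^2)/3 = 3/3 = 1, a_10 = floor((8 + 8)/1) = 16.
  m_11 = 1*16 - 8 = 8, d_11 = (67 - 8^2)/1 = 3/1 = 3: (m_11, d_11) = (m_1, d_1) = (8, 3), so from here the quotients repeat a_1, ..., a_10; the period length is 10.
So sqrt(67) = [8; (5, 2, 1, 1, 7, 1, 1, 2, 5, 16)] with period length k = 10.
k is even, so the fundamental solution of x^2 - 67y^2 = 1 is (p_{k-1}, q_{k-1}) = (p_9, q_9); compute convergents through index 9.
Convergents (p_i = a_i*p_{i-1} + p_{i-2}, q_i = a_i*q_{i-1} + q_{i-2} with p_{-2}=0, p_{-1}=1, q_{-2}=1, q_{-1}=0):
  i=0: a_0=8, p_0 = 8*1 + 0 = 8, q_0 = 8*0 + 1 = 1.
  i=1: a_1=5, p_1 = 5*8 + 1 = 41, q_1 = 5*1 + 0 = 5.
  i=2: a_2=2, p_2 = 2*41 + 8 = 90, q_2 = 2*5 + 1 = 11.
  i=3: a_3=1, p_3 = 1*90 + 41 = 131, q_3 = 1*11 + 5 = 16.
  i=4: a_4=1, p_4 = 1*131 + 90 = 221, q_4 = 1*16 + 11 = 27.
  i=5: a_5=7, p_5 = 7*221 + 131 = 1678, q_5 = 7*27 + 16 = 205.
  i=6: a_6=1, p_6 = 1*1678 + 221 = 1899, q_6 = 1*205 + 27 = 232.
  i=7: a_7=1, p_7 = 1*1899 + 1678 = 3577, q_7 = 1*232 + 205 = 437.
  i=8: a_8=2, p_8 = 2*3577 + 1899 = 9053, q_8 = 2*437 + 232 = 1106.
  i=9: a_9=5, p_9 = 5*9053 + 3577 = 48842, q_9 = 5*1106 + 437 = 5967.
Check: 48842^2 - 67*5967^2 = 2385540964 - 2385540963 = 1, so (x, y) = (48842, 5967) solves the equation, and by the theorem it is the least positive solution.

(x, y) = (48842, 5967)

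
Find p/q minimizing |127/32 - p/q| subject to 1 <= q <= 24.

Expand x = 127/32 as a continued fraction with the Euclidean algorithm:
  127 = 3*32 + 31, so a_0 = 3.
  32 = 1*31 + 1, so a_1 = 1.
  31 = 31*1 + 0, so a_2 = 31.
so x = [3; 1, 31].
Convergents (p_i = a_i*p_{i-1} + p_{i-2}, q_i = a_i*q_{i-1} + q_{i-2} with p_{-2}=0, p_{-1}=1, q_{-2}=1, q_{-1}=0), until the denominator exceeds 24:
  i=0: a_0=3, p_0 = 3*1 + 0 = 3, q_0 = 3*0 + 1 = 1.
  i=1: a_1=1, p_1 = 1*3 + 1 = 4, q_1 = 1*1 + 0 = 1.
  i=2: a_2=31, p_2 = 31*4 + 3 = 127, q_2 = 31*1 + 1 = 32.
q_2 = 32 > 24, so the last convergent with denominator <= 24 is p_1/q_1 = 4/1.
The closest fraction with denominator <= 24 is either p_1/q_1 or the intermediate fraction (k*p_1 + p_0)/(k*q_1 + q_0) with the largest k >= 1 whose denominator stays <= 24; these approach x as k grows, and every other convergent or intermediate fraction in range is farther away.
Largest k: floor((24 - q_0)/q_1) = floor((24 - 1)/1) = 23.
That gives (23*4 + 3)/(23*1 + 1) = 95/24.
Compare the errors: |x - 4/1| = |127*1 - 4*32|/(32*1) = 1/32, and |x - 95/24| = |127*24 - 95*32|/(32*24) = 8/768.
Cross-multiplying, 8*32 = 256 < 768 = 1*768, so 8/768 is smaller: the intermediate fraction 95/24 is closer to x than 4/1.

95/24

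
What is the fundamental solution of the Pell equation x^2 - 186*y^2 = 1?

(x, y) = (7501, 550)

First expand sqrt(186) as a continued fraction. With x_i = (sqrt(186) + m_i)/d_i and (m_0, d_0) = (0, 1): a_0 = floor(sqrt(186)) = 13, since 13^2 = 169 <= 186 < 196 = 14^2.
Iterate m_{i+1} = d_i*a_i - m_i, d_{i+1} = (186 - m_{i+1}^2)/d_i, a_{i+1} = floor((a_0 + m_{i+1})/d_{i+1}):
  m_1 = 1*13 - 0 = 13, d_1 = (186 - 13^2)/1 = 17/1 = 17, a_1 = floor((13 + 13)/17) = 1.
  m_2 = 17*1 - 13 = 4, d_2 = (186 - 4^2)/17 = 170/17 = 10, a_2 = floor((13 + 4)/10) = 1.
  m_3 = 10*1 - 4 = 6, d_3 = (186 - 6^2)/10 = 150/10 = 15, a_3 = floor((13 + 6)/15) = 1.
  m_4 = 15*1 - 6 = 9, d_4 = (186 - 9^2)/15 = 105/15 = 7, a_4 = floor((13 + 9)/7) = 3.
  m_5 = 7*3 - 9 = 12, d_5 = (186 - 12^2)/7 = 42/7 = 6, a_5 = floor((13 + 12)/6) = 4.
  m_6 = 6*4 - 12 = 12, d_6 = (186 - 12^2)/6 = 42/6 = 7, a_6 = floor((13 + 12)/7) = 3.
  m_7 = 7*3 - 12 = 9, d_7 = (186 - 9^2)/7 = 105/7 = 15, a_7 = floor((13 + 9)/15) = 1.
  m_8 = 15*1 - 9 = 6, d_8 = (186 - 6^2)/15 = 150/15 = 10, a_8 = floor((13 + 6)/10) = 1.
  m_9 = 10*1 - 6 = 4, d_9 = (186 - 4^2)/10 = 170/10 = 17, a_9 = floor((13 + 4)/17) = 1.
  m_10 = 17*1 - 4 = 13, d_10 = (186 - 13^2)/17 = 17/17 = 1, a_10 = floor((13 + 13)/1) = 26.
  m_11 = 1*26 - 13 = 13, d_11 = (186 - 13^2)/1 = 17/1 = 17: (m_11, d_11) = (m_1, d_1) = (13, 17), so from here the quotients repeat a_1, ..., a_10; the period length is 10.
So sqrt(186) = [13; (1, 1, 1, 3, 4, 3, 1, 1, 1, 26)] with period length k = 10.
k is even, so the fundamental solution of x^2 - 186y^2 = 1 is (p_{k-1}, q_{k-1}) = (p_9, q_9); compute convergents through index 9.
Convergents (p_i = a_i*p_{i-1} + p_{i-2}, q_i = a_i*q_{i-1} + q_{i-2} with p_{-2}=0, p_{-1}=1, q_{-2}=1, q_{-1}=0):
  i=0: a_0=13, p_0 = 13*1 + 0 = 13, q_0 = 13*0 + 1 = 1.
  i=1: a_1=1, p_1 = 1*13 + 1 = 14, q_1 = 1*1 + 0 = 1.
  i=2: a_2=1, p_2 = 1*14 + 13 = 27, q_2 = 1*1 + 1 = 2.
  i=3: a_3=1, p_3 = 1*27 + 14 = 41, q_3 = 1*2 + 1 = 3.
  i=4: a_4=3, p_4 = 3*41 + 27 = 150, q_4 = 3*3 + 2 = 11.
  i=5: a_5=4, p_5 = 4*150 + 41 = 641, q_5 = 4*11 + 3 = 47.
  i=6: a_6=3, p_6 = 3*641 + 150 = 2073, q_6 = 3*47 + 11 = 152.
  i=7: a_7=1, p_7 = 1*2073 + 641 = 2714, q_7 = 1*152 + 47 = 199.
  i=8: a_8=1, p_8 = 1*2714 + 2073 = 4787, q_8 = 1*199 + 152 = 351.
  i=9: a_9=1, p_9 = 1*4787 + 2714 = 7501, q_9 = 1*351 + 199 = 550.
Check: 7501^2 - 186*550^2 = 56265001 - 56265000 = 1, so (x, y) = (7501, 550) solves the equation, and by the theorem it is the least positive solution.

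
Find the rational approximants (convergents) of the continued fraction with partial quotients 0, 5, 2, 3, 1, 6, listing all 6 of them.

Using the convergent recurrence p_i = a_i*p_{i-1} + p_{i-2}, q_i = a_i*q_{i-1} + q_{i-2} with p_{-2}=0, p_{-1}=1, q_{-2}=1, q_{-1}=0:
  i=0: a_0=0, p_0 = 0*1 + 0 = 0, q_0 = 0*0 + 1 = 1.
  i=1: a_1=5, p_1 = 5*0 + 1 = 1, q_1 = 5*1 + 0 = 5.
  i=2: a_2=2, p_2 = 2*1 + 0 = 2, q_2 = 2*5 + 1 = 11.
  i=3: a_3=3, p_3 = 3*2 + 1 = 7, q_3 = 3*11 + 5 = 38.
  i=4: a_4=1, p_4 = 1*7 + 2 = 9, q_4 = 1*38 + 11 = 49.
  i=5: a_5=6, p_5 = 6*9 + 7 = 61, q_5 = 6*49 + 38 = 332.

0/1, 1/5, 2/11, 7/38, 9/49, 61/332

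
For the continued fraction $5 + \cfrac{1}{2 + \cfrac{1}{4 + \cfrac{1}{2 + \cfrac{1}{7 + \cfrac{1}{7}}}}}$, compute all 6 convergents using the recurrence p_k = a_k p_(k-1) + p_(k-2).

5/1, 11/2, 49/9, 109/20, 812/149, 5793/1063

Using the convergent recurrence p_i = a_i*p_{i-1} + p_{i-2}, q_i = a_i*q_{i-1} + q_{i-2} with p_{-2}=0, p_{-1}=1, q_{-2}=1, q_{-1}=0:
  i=0: a_0=5, p_0 = 5*1 + 0 = 5, q_0 = 5*0 + 1 = 1.
  i=1: a_1=2, p_1 = 2*5 + 1 = 11, q_1 = 2*1 + 0 = 2.
  i=2: a_2=4, p_2 = 4*11 + 5 = 49, q_2 = 4*2 + 1 = 9.
  i=3: a_3=2, p_3 = 2*49 + 11 = 109, q_3 = 2*9 + 2 = 20.
  i=4: a_4=7, p_4 = 7*109 + 49 = 812, q_4 = 7*20 + 9 = 149.
  i=5: a_5=7, p_5 = 7*812 + 109 = 5793, q_5 = 7*149 + 20 = 1063.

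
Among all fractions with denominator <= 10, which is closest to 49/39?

Expand x = 49/39 as a continued fraction with the Euclidean algorithm:
  49 = 1*39 + 10, so a_0 = 1.
  39 = 3*10 + 9, so a_1 = 3.
  10 = 1*9 + 1, so a_2 = 1.
  9 = 9*1 + 0, so a_3 = 9.
so x = [1; 3, 1, 9].
Convergents (p_i = a_i*p_{i-1} + p_{i-2}, q_i = a_i*q_{i-1} + q_{i-2} with p_{-2}=0, p_{-1}=1, q_{-2}=1, q_{-1}=0), until the denominator exceeds 10:
  i=0: a_0=1, p_0 = 1*1 + 0 = 1, q_0 = 1*0 + 1 = 1.
  i=1: a_1=3, p_1 = 3*1 + 1 = 4, q_1 = 3*1 + 0 = 3.
  i=2: a_2=1, p_2 = 1*4 + 1 = 5, q_2 = 1*3 + 1 = 4.
  i=3: a_3=9, p_3 = 9*5 + 4 = 49, q_3 = 9*4 + 3 = 39.
q_3 = 39 > 10, so the last convergent with denominator <= 10 is p_2/q_2 = 5/4.
The closest fraction with denominator <= 10 is either p_2/q_2 or the intermediate fraction (k*p_2 + p_1)/(k*q_2 + q_1) with the largest k >= 1 whose denominator stays <= 10; these approach x as k grows, and every other convergent or intermediate fraction in range is farther away.
Largest k: floor((10 - q_1)/q_2) = floor((10 - 3)/4) = 1.
That gives (1*5 + 4)/(1*4 + 3) = 9/7.
Compare the errors: |x - 5/4| = |49*4 - 5*39|/(39*4) = 1/156, and |x - 9/7| = |49*7 - 9*39|/(39*7) = 8/273.
Cross-multiplying, 1*273 = 273 < 1248 = 8*156, so 1/156 is smaller: the convergent 5/4 is closer to x than 9/7.

5/4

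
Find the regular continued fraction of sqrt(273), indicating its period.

[16; (1, 1, 10, 1, 1, 32)]

Write x_i = (sqrt(273) + m_i)/d_i with (m_0, d_0) = (0, 1). a_0 = floor(sqrt(273)) = 16, since 16^2 = 256 <= 273 < 289 = 17^2.
Iterate m_{i+1} = d_i*a_i - m_i, d_{i+1} = (273 - m_{i+1}^2)/d_i, a_{i+1} = floor((a_0 + m_{i+1})/d_{i+1}):
  m_1 = 1*16 - 0 = 16, d_1 = (273 - 16^2)/1 = 17/1 = 17, a_1 = floor((16 + 16)/17) = 1.
  m_2 = 17*1 - 16 = 1, d_2 = (273 - 1^2)/17 = 272/17 = 16, a_2 = floor((16 + 1)/16) = 1.
  m_3 = 16*1 - 1 = 15, d_3 = (273 - 15^2)/16 = 48/16 = 3, a_3 = floor((16 + 15)/3) = 10.
  m_4 = 3*10 - 15 = 15, d_4 = (273 - 15^2)/3 = 48/3 = 16, a_4 = floor((16 + 15)/16) = 1.
  m_5 = 16*1 - 15 = 1, d_5 = (273 - 1^2)/16 = 272/16 = 17, a_5 = floor((16 + 1)/17) = 1.
  m_6 = 17*1 - 1 = 16, d_6 = (273 - 16^2)/17 = 17/17 = 1, a_6 = floor((16 + 16)/1) = 32.
  m_7 = 1*32 - 16 = 16, d_7 = (273 - 16^2)/1 = 17/1 = 17: (m_7, d_7) = (m_1, d_1) = (16, 17), so from here the quotients repeat a_1, ..., a_6; the period length is 6.
Hence the expansion of sqrt(273) is a_0 = 16 followed by the repeating block 1, 1, 10, 1, 1, 32 (period 6).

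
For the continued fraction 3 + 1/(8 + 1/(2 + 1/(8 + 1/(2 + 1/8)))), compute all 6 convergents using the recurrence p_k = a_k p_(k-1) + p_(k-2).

Using the convergent recurrence p_i = a_i*p_{i-1} + p_{i-2}, q_i = a_i*q_{i-1} + q_{i-2} with p_{-2}=0, p_{-1}=1, q_{-2}=1, q_{-1}=0:
  i=0: a_0=3, p_0 = 3*1 + 0 = 3, q_0 = 3*0 + 1 = 1.
  i=1: a_1=8, p_1 = 8*3 + 1 = 25, q_1 = 8*1 + 0 = 8.
  i=2: a_2=2, p_2 = 2*25 + 3 = 53, q_2 = 2*8 + 1 = 17.
  i=3: a_3=8, p_3 = 8*53 + 25 = 449, q_3 = 8*17 + 8 = 144.
  i=4: a_4=2, p_4 = 2*449 + 53 = 951, q_4 = 2*144 + 17 = 305.
  i=5: a_5=8, p_5 = 8*951 + 449 = 8057, q_5 = 8*305 + 144 = 2584.

3/1, 25/8, 53/17, 449/144, 951/305, 8057/2584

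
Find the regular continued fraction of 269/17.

Run the Euclidean algorithm on 269 and 17; the successive quotients are the partial quotients a_0, a_1, ... (each step inverts the fractional part left over by the previous one):
  269 = 15*17 + 14, so a_0 = 15.
  17 = 1*14 + 3, so a_1 = 1.
  14 = 4*3 + 2, so a_2 = 4.
  3 = 1*2 + 1, so a_3 = 1.
  2 = 2*1 + 0, so a_4 = 2.
The remainder reaches 0 after 5 divisions, so the expansion has 5 partial quotients, read off in order.

[15; 1, 4, 1, 2]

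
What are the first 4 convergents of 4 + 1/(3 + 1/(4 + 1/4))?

Using the convergent recurrence p_i = a_i*p_{i-1} + p_{i-2}, q_i = a_i*q_{i-1} + q_{i-2} with p_{-2}=0, p_{-1}=1, q_{-2}=1, q_{-1}=0:
  i=0: a_0=4, p_0 = 4*1 + 0 = 4, q_0 = 4*0 + 1 = 1.
  i=1: a_1=3, p_1 = 3*4 + 1 = 13, q_1 = 3*1 + 0 = 3.
  i=2: a_2=4, p_2 = 4*13 + 4 = 56, q_2 = 4*3 + 1 = 13.
  i=3: a_3=4, p_3 = 4*56 + 13 = 237, q_3 = 4*13 + 3 = 55.

4/1, 13/3, 56/13, 237/55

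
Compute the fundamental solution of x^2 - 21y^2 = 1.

(x, y) = (55, 12)

First expand sqrt(21) as a continued fraction. With x_i = (sqrt(21) + m_i)/d_i and (m_0, d_0) = (0, 1): a_0 = floor(sqrt(21)) = 4, since 4^2 = 16 <= 21 < 25 = 5^2.
Iterate m_{i+1} = d_i*a_i - m_i, d_{i+1} = (21 - m_{i+1}^2)/d_i, a_{i+1} = floor((a_0 + m_{i+1})/d_{i+1}):
  m_1 = 1*4 - 0 = 4, d_1 = (21 - 4^2)/1 = 5/1 = 5, a_1 = floor((4 + 4)/5) = 1.
  m_2 = 5*1 - 4 = 1, d_2 = (21 - 1^2)/5 = 20/5 = 4, a_2 = floor((4 + 1)/4) = 1.
  m_3 = 4*1 - 1 = 3, d_3 = (21 - 3^2)/4 = 12/4 = 3, a_3 = floor((4 + 3)/3) = 2.
  m_4 = 3*2 - 3 = 3, d_4 = (21 - 3^2)/3 = 12/3 = 4, a_4 = floor((4 + 3)/4) = 1.
  m_5 = 4*1 - 3 = 1, d_5 = (21 - 1^2)/4 = 20/4 = 5, a_5 = floor((4 + 1)/5) = 1.
  m_6 = 5*1 - 1 = 4, d_6 = (21 - 4^2)/5 = 5/5 = 1, a_6 = floor((4 + 4)/1) = 8.
  m_7 = 1*8 - 4 = 4, d_7 = (21 - 4^2)/1 = 5/1 = 5: (m_7, d_7) = (m_1, d_1) = (4, 5), so from here the quotients repeat a_1, ..., a_6; the period length is 6.
So sqrt(21) = [4; (1, 1, 2, 1, 1, 8)] with period length k = 6.
k is even, so the fundamental solution of x^2 - 21y^2 = 1 is (p_{k-1}, q_{k-1}) = (p_5, q_5); compute convergents through index 5.
Convergents (p_i = a_i*p_{i-1} + p_{i-2}, q_i = a_i*q_{i-1} + q_{i-2} with p_{-2}=0, p_{-1}=1, q_{-2}=1, q_{-1}=0):
  i=0: a_0=4, p_0 = 4*1 + 0 = 4, q_0 = 4*0 + 1 = 1.
  i=1: a_1=1, p_1 = 1*4 + 1 = 5, q_1 = 1*1 + 0 = 1.
  i=2: a_2=1, p_2 = 1*5 + 4 = 9, q_2 = 1*1 + 1 = 2.
  i=3: a_3=2, p_3 = 2*9 + 5 = 23, q_3 = 2*2 + 1 = 5.
  i=4: a_4=1, p_4 = 1*23 + 9 = 32, q_4 = 1*5 + 2 = 7.
  i=5: a_5=1, p_5 = 1*32 + 23 = 55, q_5 = 1*7 + 5 = 12.
Check: 55^2 - 21*12^2 = 3025 - 3024 = 1, so (x, y) = (55, 12) solves the equation, and by the theorem it is the least positive solution.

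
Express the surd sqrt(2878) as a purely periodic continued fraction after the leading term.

[53; (1, 1, 1, 4, 1, 52, 1, 4, 1, 1, 1, 106)]

Write x_i = (sqrt(2878) + m_i)/d_i with (m_0, d_0) = (0, 1). a_0 = floor(sqrt(2878)) = 53, since 53^2 = 2809 <= 2878 < 2916 = 54^2.
Iterate m_{i+1} = d_i*a_i - m_i, d_{i+1} = (2878 - m_{i+1}^2)/d_i, a_{i+1} = floor((a_0 + m_{i+1})/d_{i+1}):
  m_1 = 1*53 - 0 = 53, d_1 = (2878 - 53^2)/1 = 69/1 = 69, a_1 = floor((53 + 53)/69) = 1.
  m_2 = 69*1 - 53 = 16, d_2 = (2878 - 16^2)/69 = 2622/69 = 38, a_2 = floor((53 + 16)/38) = 1.
  m_3 = 38*1 - 16 = 22, d_3 = (2878 - 22^2)/38 = 2394/38 = 63, a_3 = floor((53 + 22)/63) = 1.
  m_4 = 63*1 - 22 = 41, d_4 = (2878 - 41^2)/63 = 1197/63 = 19, a_4 = floor((53 + 41)/19) = 4.
  m_5 = 19*4 - 41 = 35, d_5 = (2878 - 35^2)/19 = 1653/19 = 87, a_5 = floor((53 + 35)/87) = 1.
  m_6 = 87*1 - 35 = 52, d_6 = (2878 - 52^2)/87 = 174/87 = 2, a_6 = floor((53 + 52)/2) = 52.
  m_7 = 2*52 - 52 = 52, d_7 = (2878 - 52^2)/2 = 174/2 = 87, a_7 = floor((53 + 52)/87) = 1.
  m_8 = 87*1 - 52 = 35, d_8 = (2878 - 35^2)/87 = 1653/87 = 19, a_8 = floor((53 + 35)/19) = 4.
  m_9 = 19*4 - 35 = 41, d_9 = (2878 - 41^2)/19 = 1197/19 = 63, a_9 = floor((53 + 41)/63) = 1.
  m_10 = 63*1 - 41 = 22, d_10 = (2878 - 22^2)/63 = 2394/63 = 38, a_10 = floor((53 + 22)/38) = 1.
  m_11 = 38*1 - 22 = 16, d_11 = (2878 - 16^2)/38 = 2622/38 = 69, a_11 = floor((53 + 16)/69) = 1.
  m_12 = 69*1 - 16 = 53, d_12 = (2878 - 53^2)/69 = 69/69 = 1, a_12 = floor((53 + 53)/1) = 106.
  m_13 = 1*106 - 53 = 53, d_13 = (2878 - 53^2)/1 = 69/1 = 69: (m_13, d_13) = (m_1, d_1) = (53, 69), so from here the quotients repeat a_1, ..., a_12; the period length is 12.
Hence the expansion of sqrt(2878) is a_0 = 53 followed by the repeating block 1, 1, 1, 4, 1, 52, 1, 4, 1, 1, 1, 106 (period 12).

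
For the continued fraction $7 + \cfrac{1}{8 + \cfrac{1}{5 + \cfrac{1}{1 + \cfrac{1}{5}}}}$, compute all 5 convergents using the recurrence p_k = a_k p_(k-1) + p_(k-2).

7/1, 57/8, 292/41, 349/49, 2037/286

Using the convergent recurrence p_i = a_i*p_{i-1} + p_{i-2}, q_i = a_i*q_{i-1} + q_{i-2} with p_{-2}=0, p_{-1}=1, q_{-2}=1, q_{-1}=0:
  i=0: a_0=7, p_0 = 7*1 + 0 = 7, q_0 = 7*0 + 1 = 1.
  i=1: a_1=8, p_1 = 8*7 + 1 = 57, q_1 = 8*1 + 0 = 8.
  i=2: a_2=5, p_2 = 5*57 + 7 = 292, q_2 = 5*8 + 1 = 41.
  i=3: a_3=1, p_3 = 1*292 + 57 = 349, q_3 = 1*41 + 8 = 49.
  i=4: a_4=5, p_4 = 5*349 + 292 = 2037, q_4 = 5*49 + 41 = 286.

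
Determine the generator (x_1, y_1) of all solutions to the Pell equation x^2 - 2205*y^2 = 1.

First expand sqrt(2205) as a continued fraction. With x_i = (sqrt(2205) + m_i)/d_i and (m_0, d_0) = (0, 1): a_0 = floor(sqrt(2205)) = 46, since 46^2 = 2116 <= 2205 < 2209 = 47^2.
Iterate m_{i+1} = d_i*a_i - m_i, d_{i+1} = (2205 - m_{i+1}^2)/d_i, a_{i+1} = floor((a_0 + m_{i+1})/d_{i+1}):
  m_1 = 1*46 - 0 = 46, d_1 = (2205 - 46^2)/1 = 89/1 = 89, a_1 = floor((46 + 46)/89) = 1.
  m_2 = 89*1 - 46 = 43, d_2 = (2205 - 43^2)/89 = 356/89 = 4, a_2 = floor((46 + 43)/4) = 22.
  m_3 = 4*22 - 43 = 45, d_3 = (2205 - 45^2)/4 = 180/4 = 45, a_3 = floor((46 + 45)/45) = 2.
  m_4 = 45*2 - 45 = 45, d_4 = (2205 - 45^2)/45 = 180/45 = 4, a_4 = floor((46 + 45)/4) = 22.
  m_5 = 4*22 - 45 = 43, d_5 = (2205 - 43^2)/4 = 356/4 = 89, a_5 = floor((46 + 43)/89) = 1.
  m_6 = 89*1 - 43 = 46, d_6 = (2205 - 46^2)/89 = 89/89 = 1, a_6 = floor((46 + 46)/1) = 92.
  m_7 = 1*92 - 46 = 46, d_7 = (2205 - 46^2)/1 = 89/1 = 89: (m_7, d_7) = (m_1, d_1) = (46, 89), so from here the quotients repeat a_1, ..., a_6; the period length is 6.
So sqrt(2205) = [46; (1, 22, 2, 22, 1, 92)] with period length k = 6.
k is even, so the fundamental solution of x^2 - 2205y^2 = 1 is (p_{k-1}, q_{k-1}) = (p_5, q_5); compute convergents through index 5.
Convergents (p_i = a_i*p_{i-1} + p_{i-2}, q_i = a_i*q_{i-1} + q_{i-2} with p_{-2}=0, p_{-1}=1, q_{-2}=1, q_{-1}=0):
  i=0: a_0=46, p_0 = 46*1 + 0 = 46, q_0 = 46*0 + 1 = 1.
  i=1: a_1=1, p_1 = 1*46 + 1 = 47, q_1 = 1*1 + 0 = 1.
  i=2: a_2=22, p_2 = 22*47 + 46 = 1080, q_2 = 22*1 + 1 = 23.
  i=3: a_3=2, p_3 = 2*1080 + 47 = 2207, q_3 = 2*23 + 1 = 47.
  i=4: a_4=22, p_4 = 22*2207 + 1080 = 49634, q_4 = 22*47 + 23 = 1057.
  i=5: a_5=1, p_5 = 1*49634 + 2207 = 51841, q_5 = 1*1057 + 47 = 1104.
Check: 51841^2 - 2205*1104^2 = 2687489281 - 2687489280 = 1, so (x, y) = (51841, 1104) solves the equation, and by the theorem it is the least positive solution.

(x, y) = (51841, 1104)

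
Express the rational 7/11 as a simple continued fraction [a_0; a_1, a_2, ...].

Run the Euclidean algorithm on 7 and 11; the successive quotients are the partial quotients a_0, a_1, ... (each step inverts the fractional part left over by the previous one):
  7 = 0*11 + 7, so a_0 = 0.
  11 = 1*7 + 4, so a_1 = 1.
  7 = 1*4 + 3, so a_2 = 1.
  4 = 1*3 + 1, so a_3 = 1.
  3 = 3*1 + 0, so a_4 = 3.
The remainder reaches 0 after 5 divisions, so the expansion has 5 partial quotients, read off in order.

[0; 1, 1, 1, 3]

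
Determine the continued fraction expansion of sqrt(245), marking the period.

Write x_i = (sqrt(245) + m_i)/d_i with (m_0, d_0) = (0, 1). a_0 = floor(sqrt(245)) = 15, since 15^2 = 225 <= 245 < 256 = 16^2.
Iterate m_{i+1} = d_i*a_i - m_i, d_{i+1} = (245 - m_{i+1}^2)/d_i, a_{i+1} = floor((a_0 + m_{i+1})/d_{i+1}):
  m_1 = 1*15 - 0 = 15, d_1 = (245 - 15^2)/1 = 20/1 = 20, a_1 = floor((15 + 15)/20) = 1.
  m_2 = 20*1 - 15 = 5, d_2 = (245 - 5^2)/20 = 220/20 = 11, a_2 = floor((15 + 5)/11) = 1.
  m_3 = 11*1 - 5 = 6, d_3 = (245 - 6^2)/11 = 209/11 = 19, a_3 = floor((15 + 6)/19) = 1.
  m_4 = 19*1 - 6 = 13, d_4 = (245 - 13^2)/19 = 76/19 = 4, a_4 = floor((15 + 13)/4) = 7.
  m_5 = 4*7 - 13 = 15, d_5 = (245 - 15^2)/4 = 20/4 = 5, a_5 = floor((15 + 15)/5) = 6.
  m_6 = 5*6 - 15 = 15, d_6 = (245 - 15^2)/5 = 20/5 = 4, a_6 = floor((15 + 15)/4) = 7.
  m_7 = 4*7 - 15 = 13, d_7 = (245 - 13^2)/4 = 76/4 = 19, a_7 = floor((15 + 13)/19) = 1.
  m_8 = 19*1 - 13 = 6, d_8 = (245 - 6^2)/19 = 209/19 = 11, a_8 = floor((15 + 6)/11) = 1.
  m_9 = 11*1 - 6 = 5, d_9 = (245 - 5^2)/11 = 220/11 = 20, a_9 = floor((15 + 5)/20) = 1.
  m_10 = 20*1 - 5 = 15, d_10 = (245 - 15^2)/20 = 20/20 = 1, a_10 = floor((15 + 15)/1) = 30.
  m_11 = 1*30 - 15 = 15, d_11 = (245 - 15^2)/1 = 20/1 = 20: (m_11, d_11) = (m_1, d_1) = (15, 20), so from here the quotients repeat a_1, ..., a_10; the period length is 10.
Hence the expansion of sqrt(245) is a_0 = 15 followed by the repeating block 1, 1, 1, 7, 6, 7, 1, 1, 1, 30 (period 10).

[15; (1, 1, 1, 7, 6, 7, 1, 1, 1, 30)]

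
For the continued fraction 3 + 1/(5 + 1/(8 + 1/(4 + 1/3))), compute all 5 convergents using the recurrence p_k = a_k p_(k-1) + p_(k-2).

Using the convergent recurrence p_i = a_i*p_{i-1} + p_{i-2}, q_i = a_i*q_{i-1} + q_{i-2} with p_{-2}=0, p_{-1}=1, q_{-2}=1, q_{-1}=0:
  i=0: a_0=3, p_0 = 3*1 + 0 = 3, q_0 = 3*0 + 1 = 1.
  i=1: a_1=5, p_1 = 5*3 + 1 = 16, q_1 = 5*1 + 0 = 5.
  i=2: a_2=8, p_2 = 8*16 + 3 = 131, q_2 = 8*5 + 1 = 41.
  i=3: a_3=4, p_3 = 4*131 + 16 = 540, q_3 = 4*41 + 5 = 169.
  i=4: a_4=3, p_4 = 3*540 + 131 = 1751, q_4 = 3*169 + 41 = 548.

3/1, 16/5, 131/41, 540/169, 1751/548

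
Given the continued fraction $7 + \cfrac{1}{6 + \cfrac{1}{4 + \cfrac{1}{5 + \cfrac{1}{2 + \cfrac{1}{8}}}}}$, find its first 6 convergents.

Using the convergent recurrence p_i = a_i*p_{i-1} + p_{i-2}, q_i = a_i*q_{i-1} + q_{i-2} with p_{-2}=0, p_{-1}=1, q_{-2}=1, q_{-1}=0:
  i=0: a_0=7, p_0 = 7*1 + 0 = 7, q_0 = 7*0 + 1 = 1.
  i=1: a_1=6, p_1 = 6*7 + 1 = 43, q_1 = 6*1 + 0 = 6.
  i=2: a_2=4, p_2 = 4*43 + 7 = 179, q_2 = 4*6 + 1 = 25.
  i=3: a_3=5, p_3 = 5*179 + 43 = 938, q_3 = 5*25 + 6 = 131.
  i=4: a_4=2, p_4 = 2*938 + 179 = 2055, q_4 = 2*131 + 25 = 287.
  i=5: a_5=8, p_5 = 8*2055 + 938 = 17378, q_5 = 8*287 + 131 = 2427.

7/1, 43/6, 179/25, 938/131, 2055/287, 17378/2427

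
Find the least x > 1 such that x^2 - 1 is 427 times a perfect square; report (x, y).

First expand sqrt(427) as a continued fraction. With x_i = (sqrt(427) + m_i)/d_i and (m_0, d_0) = (0, 1): a_0 = floor(sqrt(427)) = 20, since 20^2 = 400 <= 427 < 441 = 21^2.
Iterate m_{i+1} = d_i*a_i - m_i, d_{i+1} = (427 - m_{i+1}^2)/d_i, a_{i+1} = floor((a_0 + m_{i+1})/d_{i+1}):
  m_1 = 1*20 - 0 = 20, d_1 = (427 - 20^2)/1 = 27/1 = 27, a_1 = floor((20 + 20)/27) = 1.
  m_2 = 27*1 - 20 = 7, d_2 = (427 - 7^2)/27 = 378/27 = 14, a_2 = floor((20 + 7)/14) = 1.
  m_3 = 14*1 - 7 = 7, d_3 = (427 - 7^2)/14 = 378/14 = 27, a_3 = floor((20 + 7)/27) = 1.
  m_4 = 27*1 - 7 = 20, d_4 = (427 - 20^2)/27 = 27/27 = 1, a_4 = floor((20 + 20)/1) = 40.
  m_5 = 1*40 - 20 = 20, d_5 = (427 - 20^2)/1 = 27/1 = 27: (m_5, d_5) = (m_1, d_1) = (20, 27), so from here the quotients repeat a_1, ..., a_4; the period length is 4.
So sqrt(427) = [20; (1, 1, 1, 40)] with period length k = 4.
k is even, so the fundamental solution of x^2 - 427y^2 = 1 is (p_{k-1}, q_{k-1}) = (p_3, q_3); compute convergents through index 3.
Convergents (p_i = a_i*p_{i-1} + p_{i-2}, q_i = a_i*q_{i-1} + q_{i-2} with p_{-2}=0, p_{-1}=1, q_{-2}=1, q_{-1}=0):
  i=0: a_0=20, p_0 = 20*1 + 0 = 20, q_0 = 20*0 + 1 = 1.
  i=1: a_1=1, p_1 = 1*20 + 1 = 21, q_1 = 1*1 + 0 = 1.
  i=2: a_2=1, p_2 = 1*21 + 20 = 41, q_2 = 1*1 + 1 = 2.
  i=3: a_3=1, p_3 = 1*41 + 21 = 62, q_3 = 1*2 + 1 = 3.
Check: 62^2 - 427*3^2 = 3844 - 3843 = 1, so (x, y) = (62, 3) solves the equation, and by the theorem it is the least positive solution.

(x, y) = (62, 3)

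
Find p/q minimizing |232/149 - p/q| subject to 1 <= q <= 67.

Expand x = 232/149 as a continued fraction with the Euclidean algorithm:
  232 = 1*149 + 83, so a_0 = 1.
  149 = 1*83 + 66, so a_1 = 1.
  83 = 1*66 + 17, so a_2 = 1.
  66 = 3*17 + 15, so a_3 = 3.
  17 = 1*15 + 2, so a_4 = 1.
  15 = 7*2 + 1, so a_5 = 7.
  2 = 2*1 + 0, so a_6 = 2.
so x = [1; 1, 1, 3, 1, 7, 2].
Convergents (p_i = a_i*p_{i-1} + p_{i-2}, q_i = a_i*q_{i-1} + q_{i-2} with p_{-2}=0, p_{-1}=1, q_{-2}=1, q_{-1}=0), until the denominator exceeds 67:
  i=0: a_0=1, p_0 = 1*1 + 0 = 1, q_0 = 1*0 + 1 = 1.
  i=1: a_1=1, p_1 = 1*1 + 1 = 2, q_1 = 1*1 + 0 = 1.
  i=2: a_2=1, p_2 = 1*2 + 1 = 3, q_2 = 1*1 + 1 = 2.
  i=3: a_3=3, p_3 = 3*3 + 2 = 11, q_3 = 3*2 + 1 = 7.
  i=4: a_4=1, p_4 = 1*11 + 3 = 14, q_4 = 1*7 + 2 = 9.
  i=5: a_5=7, p_5 = 7*14 + 11 = 109, q_5 = 7*9 + 7 = 70.
q_5 = 70 > 67, so the last convergent with denominator <= 67 is p_4/q_4 = 14/9.
The closest fraction with denominator <= 67 is either p_4/q_4 or the intermediate fraction (k*p_4 + p_3)/(k*q_4 + q_3) with the largest k >= 1 whose denominator stays <= 67; these approach x as k grows, and every other convergent or intermediate fraction in range is farther away.
Largest k: floor((67 - q_3)/q_4) = floor((67 - 7)/9) = 6.
That gives (6*14 + 11)/(6*9 + 7) = 95/61.
Compare the errors: |x - 14/9| = |232*9 - 14*149|/(149*9) = 2/1341, and |x - 95/61| = |232*61 - 95*149|/(149*61) = 3/9089.
Cross-multiplying, 3*1341 = 4023 < 18178 = 2*9089, so 3/9089 is smaller: the intermediate fraction 95/61 is closer to x than 14/9.

95/61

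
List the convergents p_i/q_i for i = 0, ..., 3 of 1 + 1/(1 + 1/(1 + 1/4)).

1/1, 2/1, 3/2, 14/9

Using the convergent recurrence p_i = a_i*p_{i-1} + p_{i-2}, q_i = a_i*q_{i-1} + q_{i-2} with p_{-2}=0, p_{-1}=1, q_{-2}=1, q_{-1}=0:
  i=0: a_0=1, p_0 = 1*1 + 0 = 1, q_0 = 1*0 + 1 = 1.
  i=1: a_1=1, p_1 = 1*1 + 1 = 2, q_1 = 1*1 + 0 = 1.
  i=2: a_2=1, p_2 = 1*2 + 1 = 3, q_2 = 1*1 + 1 = 2.
  i=3: a_3=4, p_3 = 4*3 + 2 = 14, q_3 = 4*2 + 1 = 9.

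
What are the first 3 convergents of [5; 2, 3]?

5/1, 11/2, 38/7

Using the convergent recurrence p_i = a_i*p_{i-1} + p_{i-2}, q_i = a_i*q_{i-1} + q_{i-2} with p_{-2}=0, p_{-1}=1, q_{-2}=1, q_{-1}=0:
  i=0: a_0=5, p_0 = 5*1 + 0 = 5, q_0 = 5*0 + 1 = 1.
  i=1: a_1=2, p_1 = 2*5 + 1 = 11, q_1 = 2*1 + 0 = 2.
  i=2: a_2=3, p_2 = 3*11 + 5 = 38, q_2 = 3*2 + 1 = 7.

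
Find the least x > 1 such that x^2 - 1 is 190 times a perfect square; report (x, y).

First expand sqrt(190) as a continued fraction. With x_i = (sqrt(190) + m_i)/d_i and (m_0, d_0) = (0, 1): a_0 = floor(sqrt(190)) = 13, since 13^2 = 169 <= 190 < 196 = 14^2.
Iterate m_{i+1} = d_i*a_i - m_i, d_{i+1} = (190 - m_{i+1}^2)/d_i, a_{i+1} = floor((a_0 + m_{i+1})/d_{i+1}):
  m_1 = 1*13 - 0 = 13, d_1 = (190 - 13^2)/1 = 21/1 = 21, a_1 = floor((13 + 13)/21) = 1.
  m_2 = 21*1 - 13 = 8, d_2 = (190 - 8^2)/21 = 126/21 = 6, a_2 = floor((13 + 8)/6) = 3.
  m_3 = 6*3 - 8 = 10, d_3 = (190 - 10^2)/6 = 90/6 = 15, a_3 = floor((13 + 10)/15) = 1.
  m_4 = 15*1 - 10 = 5, d_4 = (190 - 5^2)/15 = 165/15 = 11, a_4 = floor((13 + 5)/11) = 1.
  m_5 = 11*1 - 5 = 6, d_5 = (190 - 6^2)/11 = 154/11 = 14, a_5 = floor((13 + 6)/14) = 1.
  m_6 = 14*1 - 6 = 8, d_6 = (190 - 8^2)/14 = 126/14 = 9, a_6 = floor((13 + 8)/9) = 2.
  m_7 = 9*2 - 8 = 10, d_7 = (190 - 10^2)/9 = 90/9 = 10, a_7 = floor((13 + 10)/10) = 2.
  m_8 = 10*2 - 10 = 10, d_8 = (190 - 10^2)/10 = 90/10 = 9, a_8 = floor((13 + 10)/9) = 2.
  m_9 = 9*2 - 10 = 8, d_9 = (190 - 8^2)/9 = 126/9 = 14, a_9 = floor((13 + 8)/14) = 1.
  m_10 = 14*1 - 8 = 6, d_10 = (190 - 6^2)/14 = 154/14 = 11, a_10 = floor((13 + 6)/11) = 1.
  m_11 = 11*1 - 6 = 5, d_11 = (190 - 5^2)/11 = 165/11 = 15, a_11 = floor((13 + 5)/15) = 1.
  m_12 = 15*1 - 5 = 10, d_12 = (190 - 10^2)/15 = 90/15 = 6, a_12 = floor((13 + 10)/6) = 3.
  m_13 = 6*3 - 10 = 8, d_13 = (190 - 8^2)/6 = 126/6 = 21, a_13 = floor((13 + 8)/21) = 1.
  m_14 = 21*1 - 8 = 13, d_14 = (190 - 13^2)/21 = 21/21 = 1, a_14 = floor((13 + 13)/1) = 26.
  m_15 = 1*26 - 13 = 13, d_15 = (190 - 13^2)/1 = 21/1 = 21: (m_15, d_15) = (m_1, d_1) = (13, 21), so from here the quotients repeat a_1, ..., a_14; the period length is 14.
So sqrt(190) = [13; (1, 3, 1, 1, 1, 2, 2, 2, 1, 1, 1, 3, 1, 26)] with period length k = 14.
k is even, so the fundamental solution of x^2 - 190y^2 = 1 is (p_{k-1}, q_{k-1}) = (p_13, q_13); compute convergents through index 13.
Convergents (p_i = a_i*p_{i-1} + p_{i-2}, q_i = a_i*q_{i-1} + q_{i-2} with p_{-2}=0, p_{-1}=1, q_{-2}=1, q_{-1}=0):
  i=0: a_0=13, p_0 = 13*1 + 0 = 13, q_0 = 13*0 + 1 = 1.
  i=1: a_1=1, p_1 = 1*13 + 1 = 14, q_1 = 1*1 + 0 = 1.
  i=2: a_2=3, p_2 = 3*14 + 13 = 55, q_2 = 3*1 + 1 = 4.
  i=3: a_3=1, p_3 = 1*55 + 14 = 69, q_3 = 1*4 + 1 = 5.
  i=4: a_4=1, p_4 = 1*69 + 55 = 124, q_4 = 1*5 + 4 = 9.
  i=5: a_5=1, p_5 = 1*124 + 69 = 193, q_5 = 1*9 + 5 = 14.
  i=6: a_6=2, p_6 = 2*193 + 124 = 510, q_6 = 2*14 + 9 = 37.
  i=7: a_7=2, p_7 = 2*510 + 193 = 1213, q_7 = 2*37 + 14 = 88.
  i=8: a_8=2, p_8 = 2*1213 + 510 = 2936, q_8 = 2*88 + 37 = 213.
  i=9: a_9=1, p_9 = 1*2936 + 1213 = 4149, q_9 = 1*213 + 88 = 301.
  i=10: a_10=1, p_10 = 1*4149 + 2936 = 7085, q_10 = 1*301 + 213 = 514.
  i=11: a_11=1, p_11 = 1*7085 + 4149 = 11234, q_11 = 1*514 + 301 = 815.
  i=12: a_12=3, p_12 = 3*11234 + 7085 = 40787, q_12 = 3*815 + 514 = 2959.
  i=13: a_13=1, p_13 = 1*40787 + 11234 = 52021, q_13 = 1*2959 + 815 = 3774.
Check: 52021^2 - 190*3774^2 = 2706184441 - 2706184440 = 1, so (x, y) = (52021, 3774) solves the equation, and by the theorem it is the least positive solution.

(x, y) = (52021, 3774)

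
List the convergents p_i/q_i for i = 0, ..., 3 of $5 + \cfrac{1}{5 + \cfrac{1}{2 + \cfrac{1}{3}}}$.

Using the convergent recurrence p_i = a_i*p_{i-1} + p_{i-2}, q_i = a_i*q_{i-1} + q_{i-2} with p_{-2}=0, p_{-1}=1, q_{-2}=1, q_{-1}=0:
  i=0: a_0=5, p_0 = 5*1 + 0 = 5, q_0 = 5*0 + 1 = 1.
  i=1: a_1=5, p_1 = 5*5 + 1 = 26, q_1 = 5*1 + 0 = 5.
  i=2: a_2=2, p_2 = 2*26 + 5 = 57, q_2 = 2*5 + 1 = 11.
  i=3: a_3=3, p_3 = 3*57 + 26 = 197, q_3 = 3*11 + 5 = 38.

5/1, 26/5, 57/11, 197/38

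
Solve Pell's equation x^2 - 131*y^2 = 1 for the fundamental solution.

(x, y) = (10610, 927)

First expand sqrt(131) as a continued fraction. With x_i = (sqrt(131) + m_i)/d_i and (m_0, d_0) = (0, 1): a_0 = floor(sqrt(131)) = 11, since 11^2 = 121 <= 131 < 144 = 12^2.
Iterate m_{i+1} = d_i*a_i - m_i, d_{i+1} = (131 - m_{i+1}^2)/d_i, a_{i+1} = floor((a_0 + m_{i+1})/d_{i+1}):
  m_1 = 1*11 - 0 = 11, d_1 = (131 - 11^2)/1 = 10/1 = 10, a_1 = floor((11 + 11)/10) = 2.
  m_2 = 10*2 - 11 = 9, d_2 = (131 - 9^2)/10 = 50/10 = 5, a_2 = floor((11 + 9)/5) = 4.
  m_3 = 5*4 - 9 = 11, d_3 = (131 - 11^2)/5 = 10/5 = 2, a_3 = floor((11 + 11)/2) = 11.
  m_4 = 2*11 - 11 = 11, d_4 = (131 - 11^2)/2 = 10/2 = 5, a_4 = floor((11 + 11)/5) = 4.
  m_5 = 5*4 - 11 = 9, d_5 = (131 - 9^2)/5 = 50/5 = 10, a_5 = floor((11 + 9)/10) = 2.
  m_6 = 10*2 - 9 = 11, d_6 = (131 - 11^2)/10 = 10/10 = 1, a_6 = floor((11 + 11)/1) = 22.
  m_7 = 1*22 - 11 = 11, d_7 = (131 - 11^2)/1 = 10/1 = 10: (m_7, d_7) = (m_1, d_1) = (11, 10), so from here the quotients repeat a_1, ..., a_6; the period length is 6.
So sqrt(131) = [11; (2, 4, 11, 4, 2, 22)] with period length k = 6.
k is even, so the fundamental solution of x^2 - 131y^2 = 1 is (p_{k-1}, q_{k-1}) = (p_5, q_5); compute convergents through index 5.
Convergents (p_i = a_i*p_{i-1} + p_{i-2}, q_i = a_i*q_{i-1} + q_{i-2} with p_{-2}=0, p_{-1}=1, q_{-2}=1, q_{-1}=0):
  i=0: a_0=11, p_0 = 11*1 + 0 = 11, q_0 = 11*0 + 1 = 1.
  i=1: a_1=2, p_1 = 2*11 + 1 = 23, q_1 = 2*1 + 0 = 2.
  i=2: a_2=4, p_2 = 4*23 + 11 = 103, q_2 = 4*2 + 1 = 9.
  i=3: a_3=11, p_3 = 11*103 + 23 = 1156, q_3 = 11*9 + 2 = 101.
  i=4: a_4=4, p_4 = 4*1156 + 103 = 4727, q_4 = 4*101 + 9 = 413.
  i=5: a_5=2, p_5 = 2*4727 + 1156 = 10610, q_5 = 2*413 + 101 = 927.
Check: 10610^2 - 131*927^2 = 112572100 - 112572099 = 1, so (x, y) = (10610, 927) solves the equation, and by the theorem it is the least positive solution.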